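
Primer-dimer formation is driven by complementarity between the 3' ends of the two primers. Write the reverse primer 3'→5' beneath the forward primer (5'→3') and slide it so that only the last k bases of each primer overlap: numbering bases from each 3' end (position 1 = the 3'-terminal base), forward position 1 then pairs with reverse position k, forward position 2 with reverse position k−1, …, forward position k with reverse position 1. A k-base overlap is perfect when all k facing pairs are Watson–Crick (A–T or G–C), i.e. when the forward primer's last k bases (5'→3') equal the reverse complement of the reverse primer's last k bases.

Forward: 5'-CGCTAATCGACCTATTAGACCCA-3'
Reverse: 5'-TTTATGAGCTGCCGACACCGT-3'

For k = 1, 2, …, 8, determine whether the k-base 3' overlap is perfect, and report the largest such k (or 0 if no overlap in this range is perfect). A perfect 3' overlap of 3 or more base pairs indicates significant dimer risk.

Longest perfect overlap: 1 complementary base pair; below the dimer-risk threshold (threshold 3).

Last 8 bases (5'→3') — forward …TAGACCCA, reverse …GACACCGT.
Reverse complement of the reverse primer's last 8 bases: ACGGTGTC; its first k bases are the reverse complement of the reverse primer's last k bases, so a perfect k-base overlap needs the forward primer's last k bases to equal them.
Comparing (forward last k vs required): k=1: A vs A ✓; k=2: CA vs AC ✗; k=3: CCA vs ACG ✗; k=4: CCCA vs ACGG ✗; k=5: ACCCA vs ACGGT ✗; k=6: GACCCA vs ACGGTG ✗; k=7: AGACCCA vs ACGGTGT ✗; k=8: TAGACCCA vs ACGGTGTC ✗.
Only k = 1 is perfect, so the longest perfect 3' overlap is 1.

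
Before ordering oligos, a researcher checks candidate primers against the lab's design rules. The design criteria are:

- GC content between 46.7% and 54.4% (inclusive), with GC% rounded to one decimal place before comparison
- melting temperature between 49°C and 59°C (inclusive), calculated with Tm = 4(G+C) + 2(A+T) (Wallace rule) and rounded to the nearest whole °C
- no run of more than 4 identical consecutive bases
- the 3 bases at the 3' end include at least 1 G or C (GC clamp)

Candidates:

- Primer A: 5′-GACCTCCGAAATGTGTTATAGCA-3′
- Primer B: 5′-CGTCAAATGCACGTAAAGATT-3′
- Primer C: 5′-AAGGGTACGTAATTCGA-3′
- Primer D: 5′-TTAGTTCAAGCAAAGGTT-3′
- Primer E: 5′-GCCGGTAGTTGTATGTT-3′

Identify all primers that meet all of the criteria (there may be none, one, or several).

Primer A (23 nt, A=7 T=6 G=5 C=5): GC 10/23 = 43.5%, outside 46.7–54.4% ✗; Tm = 2·13 + 4·10 = 66°C, outside 49–59°C ✗; longest run = 3 ✓; 3' end GCA has 2 G/C ✓ — fails.
Primer B (21 nt, A=8 T=5 G=4 C=4): GC 8/21 = 38.1%, outside 46.7–54.4% ✗; Tm = 2·13 + 4·8 = 58°C ✓; longest run = 3 ✓; 3' end ATT has 0 G/C, need ≥1 ✗ — fails.
Primer C (17 nt, A=6 T=4 G=5 C=2): GC 7/17 = 41.2%, outside 46.7–54.4% ✗; Tm = 2·10 + 4·7 = 48°C, outside 49–59°C ✗; longest run = 3 ✓; 3' end CGA has 2 G/C ✓ — fails.
Primer D (18 nt, A=6 T=6 G=4 C=2): GC 6/18 = 33.3%, outside 46.7–54.4% ✗; Tm = 2·12 + 4·6 = 48°C, outside 49–59°C ✗; longest run = 3 ✓; 3' end GTT has 1 G/C ✓ — fails.
Primer E (17 nt, A=2 T=7 G=6 C=2): GC 8/17 = 47.1% ✓; Tm = 2·9 + 4·8 = 50°C ✓; longest run = 2 ✓; 3' end GTT has 1 G/C ✓ — passes.

Primer E only.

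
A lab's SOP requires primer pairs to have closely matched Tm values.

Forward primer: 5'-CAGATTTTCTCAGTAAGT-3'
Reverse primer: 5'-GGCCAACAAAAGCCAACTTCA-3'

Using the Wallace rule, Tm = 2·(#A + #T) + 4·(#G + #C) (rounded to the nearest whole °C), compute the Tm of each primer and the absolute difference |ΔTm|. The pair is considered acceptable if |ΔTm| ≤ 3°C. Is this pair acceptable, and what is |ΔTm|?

|ΔTm| = 14°C; the pair is not acceptable.

Forward: A=5 T=7 G=3 C=3 → Tm = 2·12 + 4·6 = 48°C.
Reverse: A=9 T=2 G=3 C=7 → Tm = 2·11 + 4·10 = 62°C.
|ΔTm| = |48 − 62| = 14°C, > 3°C.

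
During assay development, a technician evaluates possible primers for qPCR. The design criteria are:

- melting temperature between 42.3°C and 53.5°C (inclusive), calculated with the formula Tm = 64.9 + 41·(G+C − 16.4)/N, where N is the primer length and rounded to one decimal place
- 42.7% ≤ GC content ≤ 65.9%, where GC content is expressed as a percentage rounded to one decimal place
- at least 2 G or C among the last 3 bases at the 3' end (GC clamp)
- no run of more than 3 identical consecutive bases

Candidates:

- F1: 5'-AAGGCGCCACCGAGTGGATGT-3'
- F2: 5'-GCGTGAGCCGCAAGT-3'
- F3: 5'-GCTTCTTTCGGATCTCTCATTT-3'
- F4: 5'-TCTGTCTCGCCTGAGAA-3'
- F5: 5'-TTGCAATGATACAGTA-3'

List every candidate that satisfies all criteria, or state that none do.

F1 (21 nt, A=5 T=3 G=8 C=5): Tm = 64.9 + 41·(13 − 16.4)/21 = 58.3°C, outside 42.3–53.5°C ✗; GC 13/21 = 61.9% ✓; 3' end TGT has 1 G/C, need ≥2 ✗; longest run = 2 ✓ — fails.
F2 (15 nt, A=3 T=2 G=6 C=4): Tm = 64.9 + 41·(10 − 16.4)/15 = 47.4°C ✓; GC 10/15 = 66.7%, outside 42.7–65.9% ✗; 3' end AGT has 1 G/C, need ≥2 ✗; longest run = 2 ✓ — fails.
F3 (22 nt, A=2 T=11 G=3 C=6): Tm = 64.9 + 41·(9 − 16.4)/22 = 51.1°C ✓; GC 9/22 = 40.9%, outside 42.7–65.9% ✗; 3' end TTT has 0 G/C, need ≥2 ✗; longest run = 3 ✓ — fails.
F4 (17 nt, A=3 T=5 G=4 C=5): Tm = 64.9 + 41·(9 − 16.4)/17 = 47.1°C ✓; GC 9/17 = 52.9% ✓; 3' end GAA has 1 G/C, need ≥2 ✗; longest run = 2 ✓ — fails.
F5 (16 nt, A=6 T=5 G=3 C=2): Tm = 64.9 + 41·(5 − 16.4)/16 = 35.7°C, outside 42.3–53.5°C ✗; GC 5/16 = 31.3%, outside 42.7–65.9% ✗; 3' end GTA has 1 G/C, need ≥2 ✗; longest run = 2 ✓ — fails.

None of the candidates satisfy all criteria.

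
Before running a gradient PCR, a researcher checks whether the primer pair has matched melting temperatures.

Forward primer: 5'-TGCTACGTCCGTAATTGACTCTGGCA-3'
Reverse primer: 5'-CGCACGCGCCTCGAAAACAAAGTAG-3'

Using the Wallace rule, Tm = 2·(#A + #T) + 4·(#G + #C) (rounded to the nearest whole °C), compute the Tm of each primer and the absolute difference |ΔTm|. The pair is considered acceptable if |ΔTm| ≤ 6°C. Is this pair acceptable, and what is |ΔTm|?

|ΔTm| = 0°C; the pair is acceptable.

Forward: A=5 T=8 G=6 C=7 → Tm = 2·13 + 4·13 = 78°C.
Reverse: A=9 T=2 G=6 C=8 → Tm = 2·11 + 4·14 = 78°C.
|ΔTm| = |78 − 78| = 0°C, ≤ 6°C.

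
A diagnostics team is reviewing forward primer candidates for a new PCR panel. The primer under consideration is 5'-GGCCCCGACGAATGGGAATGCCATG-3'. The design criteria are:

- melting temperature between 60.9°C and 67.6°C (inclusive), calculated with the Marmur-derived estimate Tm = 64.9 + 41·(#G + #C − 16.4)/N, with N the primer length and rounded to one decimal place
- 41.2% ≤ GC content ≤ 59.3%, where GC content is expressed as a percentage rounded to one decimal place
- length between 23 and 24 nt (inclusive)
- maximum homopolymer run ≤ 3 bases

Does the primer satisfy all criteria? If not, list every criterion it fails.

Base counts: A=6, T=3, G=9, C=7 (length 25).
Tm: Tm = 64.9 + 41·(16 − 16.4)/25 = 64.2°C ✓
GC content: GC 16/25 = 64.0%, outside 41.2–59.3% ✗
length: length 25, outside 23–24 ✗
homopolymer run: longest run = 4, exceeds 3 ✗

Fails: GC content, length, homopolymer run.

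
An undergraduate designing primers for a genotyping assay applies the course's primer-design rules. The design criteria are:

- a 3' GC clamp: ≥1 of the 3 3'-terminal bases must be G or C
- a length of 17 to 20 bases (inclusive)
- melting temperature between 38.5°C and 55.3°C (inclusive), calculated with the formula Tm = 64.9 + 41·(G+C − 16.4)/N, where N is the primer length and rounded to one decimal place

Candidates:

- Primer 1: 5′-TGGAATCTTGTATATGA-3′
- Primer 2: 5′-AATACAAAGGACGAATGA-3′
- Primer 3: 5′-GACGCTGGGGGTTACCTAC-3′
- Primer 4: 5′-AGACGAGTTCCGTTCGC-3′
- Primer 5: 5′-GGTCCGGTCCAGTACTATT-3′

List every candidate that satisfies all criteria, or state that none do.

Primer 1 (17 nt, A=5 T=7 G=4 C=1): 3' end TGA has 1 G/C ✓; length 17 ✓; Tm = 64.9 + 41·(5 − 16.4)/17 = 37.4°C, outside 38.5–55.3°C ✗ — fails.
Primer 2 (18 nt, A=10 T=2 G=4 C=2): 3' end TGA has 1 G/C ✓; length 18 ✓; Tm = 64.9 + 41·(6 − 16.4)/18 = 41.2°C ✓ — passes.
Primer 3 (19 nt, A=3 T=4 G=7 C=5): 3' end TAC has 1 G/C ✓; length 19 ✓; Tm = 64.9 + 41·(12 − 16.4)/19 = 55.4°C, outside 38.5–55.3°C ✗ — fails.
Primer 4 (17 nt, A=3 T=4 G=5 C=5): 3' end CGC has 3 G/C ✓; length 17 ✓; Tm = 64.9 + 41·(10 − 16.4)/17 = 49.5°C ✓ — passes.
Primer 5 (19 nt, A=3 T=6 G=5 C=5): 3' end ATT has 0 G/C, need ≥1 ✗; length 19 ✓; Tm = 64.9 + 41·(10 − 16.4)/19 = 51.1°C ✓ — fails.

Primer 2 and Primer 4.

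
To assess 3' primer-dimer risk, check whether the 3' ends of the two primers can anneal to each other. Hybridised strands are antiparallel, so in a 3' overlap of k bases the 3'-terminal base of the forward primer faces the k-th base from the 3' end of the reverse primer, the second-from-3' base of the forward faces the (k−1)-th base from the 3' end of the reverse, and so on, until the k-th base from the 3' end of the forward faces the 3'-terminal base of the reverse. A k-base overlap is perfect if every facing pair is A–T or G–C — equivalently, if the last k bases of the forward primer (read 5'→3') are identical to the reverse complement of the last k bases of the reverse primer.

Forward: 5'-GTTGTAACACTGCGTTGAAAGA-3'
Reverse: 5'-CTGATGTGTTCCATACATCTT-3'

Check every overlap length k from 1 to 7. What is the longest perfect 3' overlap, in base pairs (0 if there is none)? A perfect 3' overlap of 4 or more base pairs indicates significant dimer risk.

Longest perfect overlap: 4 complementary base pairs; significant dimer risk (threshold 4).

Last 7 bases (5'→3') — forward …TGAAAGA, reverse …ACATCTT.
Reverse complement of the reverse primer's last 7 bases: AAGATGT; its first k bases are the reverse complement of the reverse primer's last k bases, so a perfect k-base overlap needs the forward primer's last k bases to equal them.
Comparing (forward last k vs required): k=1: A vs A ✓; k=2: GA vs AA ✗; k=3: AGA vs AAG ✗; k=4: AAGA vs AAGA ✓; k=5: AAAGA vs AAGAT ✗; k=6: GAAAGA vs AAGATG ✗; k=7: TGAAAGA vs AAGATGT ✗.
Perfect overlaps at k = 1, 4; the largest is 4.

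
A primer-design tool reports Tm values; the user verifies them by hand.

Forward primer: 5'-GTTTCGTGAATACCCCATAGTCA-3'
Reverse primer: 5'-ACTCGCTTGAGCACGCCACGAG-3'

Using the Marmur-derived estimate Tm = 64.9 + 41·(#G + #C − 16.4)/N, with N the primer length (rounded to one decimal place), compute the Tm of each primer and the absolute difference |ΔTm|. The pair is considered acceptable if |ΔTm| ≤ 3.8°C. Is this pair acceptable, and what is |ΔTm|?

Forward: G+C = 10, N = 23 → Tm = 64.9 + 41·(10 − 16.4)/23 = 53.5°C.
Reverse: G+C = 14, N = 22 → Tm = 64.9 + 41·(14 − 16.4)/22 = 60.4°C.
|ΔTm| = |53.5 − 60.4| = 6.9°C, > 3.8°C.

|ΔTm| = 6.9°C; the pair is not acceptable.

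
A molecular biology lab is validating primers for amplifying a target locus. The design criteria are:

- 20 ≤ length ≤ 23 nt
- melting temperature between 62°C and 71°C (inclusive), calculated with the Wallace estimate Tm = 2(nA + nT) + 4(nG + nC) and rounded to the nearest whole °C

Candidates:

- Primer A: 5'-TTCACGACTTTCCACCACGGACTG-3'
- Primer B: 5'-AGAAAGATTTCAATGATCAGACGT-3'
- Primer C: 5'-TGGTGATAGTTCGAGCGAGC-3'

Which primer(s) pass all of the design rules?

Primer C only.

Primer A (24 nt, A=5 T=6 G=4 C=9): length 24, outside 20–23 ✗; Tm = 2·11 + 4·13 = 74°C, outside 62–71°C ✗ — fails.
Primer B (24 nt, A=10 T=6 G=5 C=3): length 24, outside 20–23 ✗; Tm = 2·16 + 4·8 = 64°C ✓ — fails.
Primer C (20 nt, A=4 T=5 G=8 C=3): length 20 ✓; Tm = 2·9 + 4·11 = 62°C ✓ — passes.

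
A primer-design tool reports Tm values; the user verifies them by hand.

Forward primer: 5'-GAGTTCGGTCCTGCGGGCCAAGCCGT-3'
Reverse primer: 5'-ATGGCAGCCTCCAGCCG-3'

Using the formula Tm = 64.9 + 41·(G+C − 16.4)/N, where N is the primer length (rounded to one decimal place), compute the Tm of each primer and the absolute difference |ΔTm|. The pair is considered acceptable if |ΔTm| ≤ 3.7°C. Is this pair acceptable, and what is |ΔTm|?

Forward: G+C = 18, N = 26 → Tm = 64.9 + 41·(18 − 16.4)/26 = 67.4°C.
Reverse: G+C = 12, N = 17 → Tm = 64.9 + 41·(12 − 16.4)/17 = 54.3°C.
|ΔTm| = |67.4 − 54.3| = 13.1°C, > 3.7°C.

|ΔTm| = 13.1°C; the pair is not acceptable.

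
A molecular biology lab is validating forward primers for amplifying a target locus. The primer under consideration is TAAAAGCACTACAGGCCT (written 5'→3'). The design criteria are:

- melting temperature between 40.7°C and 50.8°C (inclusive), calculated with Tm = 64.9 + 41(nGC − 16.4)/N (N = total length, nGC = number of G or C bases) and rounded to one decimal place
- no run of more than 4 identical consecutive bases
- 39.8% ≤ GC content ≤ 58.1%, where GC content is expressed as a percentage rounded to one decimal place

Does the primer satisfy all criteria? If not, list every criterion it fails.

Base counts: A=7, T=3, G=3, C=5 (length 18).
Tm: Tm = 64.9 + 41·(8 − 16.4)/18 = 45.8°C ✓
homopolymer run: longest run = 4 ✓
GC content: GC 8/18 = 44.4% ✓

Meets all criteria.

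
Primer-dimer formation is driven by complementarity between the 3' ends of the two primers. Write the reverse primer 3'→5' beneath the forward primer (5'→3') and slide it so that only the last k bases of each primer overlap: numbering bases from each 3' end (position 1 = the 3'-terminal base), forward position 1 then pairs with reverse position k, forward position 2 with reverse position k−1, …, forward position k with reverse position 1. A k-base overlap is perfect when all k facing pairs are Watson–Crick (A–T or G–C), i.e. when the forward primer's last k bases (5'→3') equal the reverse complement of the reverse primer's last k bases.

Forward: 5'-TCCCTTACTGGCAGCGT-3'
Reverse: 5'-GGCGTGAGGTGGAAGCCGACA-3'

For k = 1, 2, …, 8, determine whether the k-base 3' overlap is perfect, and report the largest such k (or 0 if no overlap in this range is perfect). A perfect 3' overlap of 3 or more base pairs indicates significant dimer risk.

Last 8 bases (5'→3') — forward …GGCAGCGT, reverse …AGCCGACA.
Reverse complement of the reverse primer's last 8 bases: TGTCGGCT; its first k bases are the reverse complement of the reverse primer's last k bases, so a perfect k-base overlap needs the forward primer's last k bases to equal them.
Comparing (forward last k vs required): k=1: T vs T ✓; k=2: GT vs TG ✗; k=3: CGT vs TGT ✗; k=4: GCGT vs TGTC ✗; k=5: AGCGT vs TGTCG ✗; k=6: CAGCGT vs TGTCGG ✗; k=7: GCAGCGT vs TGTCGGC ✗; k=8: GGCAGCGT vs TGTCGGCT ✗.
Only k = 1 is perfect, so the longest perfect 3' overlap is 1.

Longest perfect overlap: 1 complementary base pair; below the dimer-risk threshold (threshold 3).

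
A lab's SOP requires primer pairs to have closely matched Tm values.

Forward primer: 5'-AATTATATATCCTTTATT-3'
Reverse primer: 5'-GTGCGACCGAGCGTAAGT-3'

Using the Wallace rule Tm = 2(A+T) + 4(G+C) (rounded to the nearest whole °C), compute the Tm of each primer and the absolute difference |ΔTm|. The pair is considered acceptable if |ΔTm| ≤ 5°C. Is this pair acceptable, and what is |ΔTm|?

|ΔTm| = 18°C; the pair is not acceptable.

Forward: A=6 T=10 G=0 C=2 → Tm = 2·16 + 4·2 = 40°C.
Reverse: A=4 T=3 G=7 C=4 → Tm = 2·7 + 4·11 = 58°C.
|ΔTm| = |40 − 58| = 18°C, > 5°C.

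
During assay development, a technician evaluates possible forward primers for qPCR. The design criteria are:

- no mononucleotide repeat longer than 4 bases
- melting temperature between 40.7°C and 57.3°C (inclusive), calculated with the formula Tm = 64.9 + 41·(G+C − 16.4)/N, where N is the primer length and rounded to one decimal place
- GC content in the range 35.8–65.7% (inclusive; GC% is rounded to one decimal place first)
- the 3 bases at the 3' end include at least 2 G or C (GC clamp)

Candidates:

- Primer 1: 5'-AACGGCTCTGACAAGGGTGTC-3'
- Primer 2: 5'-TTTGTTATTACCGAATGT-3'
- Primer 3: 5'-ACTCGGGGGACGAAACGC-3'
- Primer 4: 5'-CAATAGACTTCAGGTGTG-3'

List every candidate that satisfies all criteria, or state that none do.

Primer 1 (21 nt, A=5 T=4 G=7 C=5): longest run = 3 ✓; Tm = 64.9 + 41·(12 − 16.4)/21 = 56.3°C ✓; GC 12/21 = 57.1% ✓; 3' end GTC has 2 G/C ✓ — passes.
Primer 2 (18 nt, A=4 T=9 G=3 C=2): longest run = 3 ✓; Tm = 64.9 + 41·(5 − 16.4)/18 = 38.9°C, outside 40.7–57.3°C ✗; GC 5/18 = 27.8%, outside 35.8–65.7% ✗; 3' end TGT has 1 G/C, need ≥2 ✗ — fails.
Primer 3 (18 nt, A=5 T=1 G=7 C=5): longest run = 5, exceeds 4 ✗; Tm = 64.9 + 41·(12 − 16.4)/18 = 54.9°C ✓; GC 12/18 = 66.7%, outside 35.8–65.7% ✗; 3' end CGC has 3 G/C ✓ — fails.
Primer 4 (18 nt, A=5 T=5 G=5 C=3): longest run = 2 ✓; Tm = 64.9 + 41·(8 − 16.4)/18 = 45.8°C ✓; GC 8/18 = 44.4% ✓; 3' end GTG has 2 G/C ✓ — passes.

Primer 1 and Primer 4.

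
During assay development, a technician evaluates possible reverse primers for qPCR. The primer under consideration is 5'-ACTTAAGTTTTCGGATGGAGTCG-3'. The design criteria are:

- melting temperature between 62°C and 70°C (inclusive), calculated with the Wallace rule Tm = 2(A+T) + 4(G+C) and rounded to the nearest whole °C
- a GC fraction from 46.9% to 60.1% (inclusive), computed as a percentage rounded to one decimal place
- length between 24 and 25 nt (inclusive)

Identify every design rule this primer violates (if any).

Fails: GC content, length.

Base counts: A=5, T=8, G=7, C=3 (length 23).
Tm: Tm = 2·13 + 4·10 = 66°C ✓
GC content: GC 10/23 = 43.5%, outside 46.9–60.1% ✗
length: length 23, outside 24–25 ✗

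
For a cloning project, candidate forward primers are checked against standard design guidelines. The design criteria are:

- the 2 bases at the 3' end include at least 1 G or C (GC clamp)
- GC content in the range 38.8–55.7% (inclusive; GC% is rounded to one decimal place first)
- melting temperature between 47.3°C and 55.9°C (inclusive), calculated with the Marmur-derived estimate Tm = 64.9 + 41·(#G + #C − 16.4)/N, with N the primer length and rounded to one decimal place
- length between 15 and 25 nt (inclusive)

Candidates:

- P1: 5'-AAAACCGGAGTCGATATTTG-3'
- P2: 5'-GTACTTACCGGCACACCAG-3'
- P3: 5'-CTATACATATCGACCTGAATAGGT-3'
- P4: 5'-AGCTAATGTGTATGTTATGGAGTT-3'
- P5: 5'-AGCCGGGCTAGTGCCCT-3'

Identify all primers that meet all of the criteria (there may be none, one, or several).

P1 (20 nt, A=7 T=5 G=5 C=3): 3' end TG has 1 G/C ✓; GC 8/20 = 40.0% ✓; Tm = 64.9 + 41·(8 − 16.4)/20 = 47.7°C ✓; length 20 ✓ — passes.
P2 (19 nt, A=5 T=3 G=4 C=7): 3' end AG has 1 G/C ✓; GC 11/19 = 57.9%, outside 38.8–55.7% ✗; Tm = 64.9 + 41·(11 − 16.4)/19 = 53.2°C ✓; length 19 ✓ — fails.
P3 (24 nt, A=8 T=7 G=4 C=5): 3' end GT has 1 G/C ✓; GC 9/24 = 37.5%, outside 38.8–55.7% ✗; Tm = 64.9 + 41·(9 − 16.4)/24 = 52.3°C ✓; length 24 ✓ — fails.
P4 (24 nt, A=6 T=10 G=7 C=1): 3' end TT has 0 G/C, need ≥1 ✗; GC 8/24 = 33.3%, outside 38.8–55.7% ✗; Tm = 64.9 + 41·(8 − 16.4)/24 = 50.6°C ✓; length 24 ✓ — fails.
P5 (17 nt, A=2 T=3 G=6 C=6): 3' end CT has 1 G/C ✓; GC 12/17 = 70.6%, outside 38.8–55.7% ✗; Tm = 64.9 + 41·(12 − 16.4)/17 = 54.3°C ✓; length 17 ✓ — fails.

P1 only.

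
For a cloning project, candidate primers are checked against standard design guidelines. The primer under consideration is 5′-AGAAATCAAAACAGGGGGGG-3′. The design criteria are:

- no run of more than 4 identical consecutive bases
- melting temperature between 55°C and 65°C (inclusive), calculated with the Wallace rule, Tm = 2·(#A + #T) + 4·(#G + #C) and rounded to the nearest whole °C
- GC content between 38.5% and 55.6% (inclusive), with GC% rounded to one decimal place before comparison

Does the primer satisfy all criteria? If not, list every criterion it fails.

Base counts: A=9, T=1, G=8, C=2 (length 20).
homopolymer run: longest run = 7, exceeds 4 ✗
Tm: Tm = 2·10 + 4·10 = 60°C ✓
GC content: GC 10/20 = 50.0% ✓

Fails: homopolymer run.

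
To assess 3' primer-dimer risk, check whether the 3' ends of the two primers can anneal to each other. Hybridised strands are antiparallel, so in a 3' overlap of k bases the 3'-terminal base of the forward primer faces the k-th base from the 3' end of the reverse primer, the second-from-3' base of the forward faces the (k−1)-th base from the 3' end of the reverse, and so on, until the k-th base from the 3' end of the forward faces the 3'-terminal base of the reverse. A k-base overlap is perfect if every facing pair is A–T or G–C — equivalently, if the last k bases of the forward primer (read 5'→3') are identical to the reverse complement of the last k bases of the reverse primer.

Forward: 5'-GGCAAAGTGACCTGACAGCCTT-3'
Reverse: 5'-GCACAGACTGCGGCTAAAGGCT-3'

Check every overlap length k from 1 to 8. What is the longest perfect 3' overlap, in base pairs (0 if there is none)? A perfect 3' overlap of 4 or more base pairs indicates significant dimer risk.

Longest perfect overlap: 6 complementary base pairs; significant dimer risk (threshold 4).

Last 8 bases (5'→3') — forward …ACAGCCTT, reverse …TAAAGGCT.
Reverse complement of the reverse primer's last 8 bases: AGCCTTTA; its first k bases are the reverse complement of the reverse primer's last k bases, so a perfect k-base overlap needs the forward primer's last k bases to equal them.
Comparing (forward last k vs required): k=1: T vs A ✗; k=2: TT vs AG ✗; k=3: CTT vs AGC ✗; k=4: CCTT vs AGCC ✗; k=5: GCCTT vs AGCCT ✗; k=6: AGCCTT vs AGCCTT ✓; k=7: CAGCCTT vs AGCCTTT ✗; k=8: ACAGCCTT vs AGCCTTTA ✗.
Only k = 6 is perfect, so the longest perfect 3' overlap is 6.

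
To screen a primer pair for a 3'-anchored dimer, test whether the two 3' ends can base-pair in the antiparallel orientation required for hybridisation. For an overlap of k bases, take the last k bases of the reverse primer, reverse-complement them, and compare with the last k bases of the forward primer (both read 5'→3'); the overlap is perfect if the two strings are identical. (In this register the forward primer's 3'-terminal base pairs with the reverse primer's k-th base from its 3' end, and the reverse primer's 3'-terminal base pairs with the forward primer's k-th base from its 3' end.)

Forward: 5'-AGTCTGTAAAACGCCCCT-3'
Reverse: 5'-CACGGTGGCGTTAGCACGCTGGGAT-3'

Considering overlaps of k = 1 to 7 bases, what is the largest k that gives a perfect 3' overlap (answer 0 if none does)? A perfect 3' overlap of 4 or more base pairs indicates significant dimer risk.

Last 7 bases (5'→3') — forward …CGCCCCT, reverse …CTGGGAT.
Reverse complement of the reverse primer's last 7 bases: ATCCCAG; its first k bases are the reverse complement of the reverse primer's last k bases, so a perfect k-base overlap needs the forward primer's last k bases to equal them.
Comparing (forward last k vs required): k=1: T vs A ✗; k=2: CT vs AT ✗; k=3: CCT vs ATC ✗; k=4: CCCT vs ATCC ✗; k=5: CCCCT vs ATCCC ✗; k=6: GCCCCT vs ATCCCA ✗; k=7: CGCCCCT vs ATCCCAG ✗.
No overlap length from 1 to 7 is perfect, so the longest perfect 3' overlap is 0.

Longest perfect overlap: 0 complementary base pairs; below the dimer-risk threshold (threshold 4).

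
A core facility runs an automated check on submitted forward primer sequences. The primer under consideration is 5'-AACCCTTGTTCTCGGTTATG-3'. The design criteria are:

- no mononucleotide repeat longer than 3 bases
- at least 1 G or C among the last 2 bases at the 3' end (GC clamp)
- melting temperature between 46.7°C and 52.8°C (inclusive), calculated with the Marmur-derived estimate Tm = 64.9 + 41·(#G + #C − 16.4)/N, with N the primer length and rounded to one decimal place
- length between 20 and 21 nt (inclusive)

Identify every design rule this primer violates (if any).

Meets all criteria.

Base counts: A=3, T=8, G=4, C=5 (length 20).
homopolymer run: longest run = 3 ✓
GC clamp: 3' end TG has 1 G/C ✓
Tm: Tm = 64.9 + 41·(9 − 16.4)/20 = 49.7°C ✓
length: length 20 ✓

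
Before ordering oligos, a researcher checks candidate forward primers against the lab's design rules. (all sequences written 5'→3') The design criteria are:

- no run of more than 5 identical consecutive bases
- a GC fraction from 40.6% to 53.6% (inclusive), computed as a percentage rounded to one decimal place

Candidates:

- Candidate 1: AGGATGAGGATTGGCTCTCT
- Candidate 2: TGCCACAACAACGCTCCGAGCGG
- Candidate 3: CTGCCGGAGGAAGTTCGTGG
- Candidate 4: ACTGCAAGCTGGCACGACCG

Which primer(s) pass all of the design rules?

Candidate 1 (20 nt, A=4 T=6 G=7 C=3): longest run = 2 ✓; GC 10/20 = 50.0% ✓ — passes.
Candidate 2 (23 nt, A=6 T=2 G=6 C=9): longest run = 2 ✓; GC 15/23 = 65.2%, outside 40.6–53.6% ✗ — fails.
Candidate 3 (20 nt, A=3 T=4 G=9 C=4): longest run = 2 ✓; GC 13/20 = 65.0%, outside 40.6–53.6% ✗ — fails.
Candidate 4 (20 nt, A=5 T=2 G=6 C=7): longest run = 2 ✓; GC 13/20 = 65.0%, outside 40.6–53.6% ✗ — fails.

Candidate 1 only.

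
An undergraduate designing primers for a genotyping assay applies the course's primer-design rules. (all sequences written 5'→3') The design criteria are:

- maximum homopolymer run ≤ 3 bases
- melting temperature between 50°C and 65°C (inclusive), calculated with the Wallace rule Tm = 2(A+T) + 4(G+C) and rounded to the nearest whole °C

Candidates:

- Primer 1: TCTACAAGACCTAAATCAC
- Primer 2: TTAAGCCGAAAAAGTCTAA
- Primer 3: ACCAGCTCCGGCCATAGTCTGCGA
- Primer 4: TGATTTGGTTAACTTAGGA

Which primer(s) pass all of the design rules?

Primer 1 and Primer 4.

Primer 1 (19 nt, A=8 T=4 G=1 C=6): longest run = 3 ✓; Tm = 2·12 + 4·7 = 52°C ✓ — passes.
Primer 2 (19 nt, A=9 T=4 G=3 C=3): longest run = 5, exceeds 3 ✗; Tm = 2·13 + 4·6 = 50°C ✓ — fails.
Primer 3 (24 nt, A=5 T=4 G=6 C=9): longest run = 2 ✓; Tm = 2·9 + 4·15 = 78°C, outside 50–65°C ✗ — fails.
Primer 4 (19 nt, A=5 T=8 G=5 C=1): longest run = 3 ✓; Tm = 2·13 + 4·6 = 50°C ✓ — passes.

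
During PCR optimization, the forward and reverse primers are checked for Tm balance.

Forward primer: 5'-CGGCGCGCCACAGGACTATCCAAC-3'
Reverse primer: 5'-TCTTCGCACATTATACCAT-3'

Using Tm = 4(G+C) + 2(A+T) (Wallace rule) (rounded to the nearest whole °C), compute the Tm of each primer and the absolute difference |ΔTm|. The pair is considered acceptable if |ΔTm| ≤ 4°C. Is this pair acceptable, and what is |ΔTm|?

|ΔTm| = 28°C; the pair is not acceptable.

Forward: A=6 T=2 G=6 C=10 → Tm = 2·8 + 4·16 = 80°C.
Reverse: A=5 T=7 G=1 C=6 → Tm = 2·12 + 4·7 = 52°C.
|ΔTm| = |80 − 52| = 28°C, > 4°C.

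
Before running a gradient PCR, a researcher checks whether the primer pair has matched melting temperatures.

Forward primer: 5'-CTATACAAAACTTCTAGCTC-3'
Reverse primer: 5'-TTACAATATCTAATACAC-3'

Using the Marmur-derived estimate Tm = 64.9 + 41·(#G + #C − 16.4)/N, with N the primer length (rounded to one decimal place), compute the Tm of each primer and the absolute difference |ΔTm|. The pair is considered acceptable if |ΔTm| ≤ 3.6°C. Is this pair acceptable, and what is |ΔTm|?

Forward: G+C = 7, N = 20 → Tm = 64.9 + 41·(7 − 16.4)/20 = 45.6°C.
Reverse: G+C = 4, N = 18 → Tm = 64.9 + 41·(4 − 16.4)/18 = 36.7°C.
|ΔTm| = |45.6 − 36.7| = 8.9°C, > 3.6°C.

|ΔTm| = 8.9°C; the pair is not acceptable.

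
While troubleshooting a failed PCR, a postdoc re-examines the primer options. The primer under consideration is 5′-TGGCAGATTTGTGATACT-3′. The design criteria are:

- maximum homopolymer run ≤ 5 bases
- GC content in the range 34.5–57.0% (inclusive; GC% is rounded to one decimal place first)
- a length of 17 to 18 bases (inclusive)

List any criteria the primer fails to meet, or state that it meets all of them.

Meets all criteria.

Base counts: A=4, T=7, G=5, C=2 (length 18).
homopolymer run: longest run = 3 ✓
GC content: GC 7/18 = 38.9% ✓
length: length 18 ✓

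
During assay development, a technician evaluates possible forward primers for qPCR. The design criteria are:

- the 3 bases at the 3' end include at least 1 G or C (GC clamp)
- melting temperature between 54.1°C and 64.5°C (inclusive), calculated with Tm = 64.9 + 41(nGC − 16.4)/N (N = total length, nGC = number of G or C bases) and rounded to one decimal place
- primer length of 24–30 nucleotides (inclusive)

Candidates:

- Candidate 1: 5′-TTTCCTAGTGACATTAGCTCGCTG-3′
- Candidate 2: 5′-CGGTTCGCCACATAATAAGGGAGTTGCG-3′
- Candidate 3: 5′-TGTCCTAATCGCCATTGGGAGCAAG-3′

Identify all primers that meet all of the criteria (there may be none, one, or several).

Candidate 1, Candidate 2 and Candidate 3.

Candidate 1 (24 nt, A=4 T=9 G=5 C=6): 3' end CTG has 2 G/C ✓; Tm = 64.9 + 41·(11 − 16.4)/24 = 55.7°C ✓; length 24 ✓ — passes.
Candidate 2 (28 nt, A=7 T=6 G=9 C=6): 3' end GCG has 3 G/C ✓; Tm = 64.9 + 41·(15 − 16.4)/28 = 62.9°C ✓; length 28 ✓ — passes.
Candidate 3 (25 nt, A=6 T=6 G=7 C=6): 3' end AAG has 1 G/C ✓; Tm = 64.9 + 41·(13 − 16.4)/25 = 59.3°C ✓; length 25 ✓ — passes.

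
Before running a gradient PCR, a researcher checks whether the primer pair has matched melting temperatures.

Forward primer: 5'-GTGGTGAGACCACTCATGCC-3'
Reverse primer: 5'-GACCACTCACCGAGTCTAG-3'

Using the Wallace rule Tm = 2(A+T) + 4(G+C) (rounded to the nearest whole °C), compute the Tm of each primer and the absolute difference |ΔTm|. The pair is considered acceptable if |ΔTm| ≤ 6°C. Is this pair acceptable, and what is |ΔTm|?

|ΔTm| = 4°C; the pair is acceptable.

Forward: A=4 T=4 G=6 C=6 → Tm = 2·8 + 4·12 = 64°C.
Reverse: A=5 T=3 G=4 C=7 → Tm = 2·8 + 4·11 = 60°C.
|ΔTm| = |64 − 60| = 4°C, ≤ 6°C.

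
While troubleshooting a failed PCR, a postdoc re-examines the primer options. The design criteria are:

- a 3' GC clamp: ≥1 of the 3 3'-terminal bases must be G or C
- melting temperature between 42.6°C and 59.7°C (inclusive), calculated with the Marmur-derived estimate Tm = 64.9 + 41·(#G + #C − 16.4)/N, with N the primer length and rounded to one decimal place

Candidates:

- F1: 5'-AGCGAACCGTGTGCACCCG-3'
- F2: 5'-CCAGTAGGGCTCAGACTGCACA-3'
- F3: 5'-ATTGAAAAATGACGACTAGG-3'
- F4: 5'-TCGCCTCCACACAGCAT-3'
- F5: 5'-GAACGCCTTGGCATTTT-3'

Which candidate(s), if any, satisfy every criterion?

F1, F2, F3 and F4.

F1 (19 nt, A=4 T=2 G=6 C=7): 3' end CCG has 3 G/C ✓; Tm = 64.9 + 41·(13 − 16.4)/19 = 57.6°C ✓ — passes.
F2 (22 nt, A=6 T=3 G=6 C=7): 3' end ACA has 1 G/C ✓; Tm = 64.9 + 41·(13 − 16.4)/22 = 58.6°C ✓ — passes.
F3 (20 nt, A=9 T=4 G=5 C=2): 3' end AGG has 2 G/C ✓; Tm = 64.9 + 41·(7 − 16.4)/20 = 45.6°C ✓ — passes.
F4 (17 nt, A=4 T=3 G=2 C=8): 3' end CAT has 1 G/C ✓; Tm = 64.9 + 41·(10 − 16.4)/17 = 49.5°C ✓ — passes.
F5 (17 nt, A=3 T=6 G=4 C=4): 3' end TTT has 0 G/C, need ≥1 ✗; Tm = 64.9 + 41·(8 − 16.4)/17 = 44.6°C ✓ — fails.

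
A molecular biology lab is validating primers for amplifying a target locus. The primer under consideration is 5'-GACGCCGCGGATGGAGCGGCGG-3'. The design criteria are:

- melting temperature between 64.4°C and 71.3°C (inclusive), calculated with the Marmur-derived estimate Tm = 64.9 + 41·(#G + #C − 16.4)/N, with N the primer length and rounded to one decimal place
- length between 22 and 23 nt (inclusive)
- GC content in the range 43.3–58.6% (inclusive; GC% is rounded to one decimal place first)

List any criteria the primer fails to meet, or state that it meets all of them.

Base counts: A=3, T=1, G=12, C=6 (length 22).
Tm: Tm = 64.9 + 41·(18 − 16.4)/22 = 67.9°C ✓
length: length 22 ✓
GC content: GC 18/22 = 81.8%, outside 43.3–58.6% ✗

Fails: GC content.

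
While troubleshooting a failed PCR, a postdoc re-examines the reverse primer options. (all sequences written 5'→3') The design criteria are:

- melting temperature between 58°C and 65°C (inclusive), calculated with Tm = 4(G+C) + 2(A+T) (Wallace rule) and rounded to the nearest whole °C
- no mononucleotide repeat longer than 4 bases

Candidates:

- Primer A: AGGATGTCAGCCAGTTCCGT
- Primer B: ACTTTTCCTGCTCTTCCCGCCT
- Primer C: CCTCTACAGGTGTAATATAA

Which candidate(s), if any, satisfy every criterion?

Primer A (20 nt, A=4 T=5 G=6 C=5): Tm = 2·9 + 4·11 = 62°C ✓; longest run = 2 ✓ — passes.
Primer B (22 nt, A=1 T=9 G=2 C=10): Tm = 2·10 + 4·12 = 68°C, outside 58–65°C ✗; longest run = 4 ✓ — fails.
Primer C (20 nt, A=7 T=6 G=3 C=4): Tm = 2·13 + 4·7 = 54°C, outside 58–65°C ✗; longest run = 2 ✓ — fails.

Primer A only.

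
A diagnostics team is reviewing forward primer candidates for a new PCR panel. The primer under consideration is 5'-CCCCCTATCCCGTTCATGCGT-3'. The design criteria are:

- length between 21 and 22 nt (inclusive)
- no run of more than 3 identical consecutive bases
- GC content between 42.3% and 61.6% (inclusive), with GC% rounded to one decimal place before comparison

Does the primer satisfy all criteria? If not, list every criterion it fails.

Base counts: A=2, T=6, G=3, C=10 (length 21).
length: length 21 ✓
homopolymer run: longest run = 5, exceeds 3 ✗
GC content: GC 13/21 = 61.9%, outside 42.3–61.6% ✗

Fails: homopolymer run, GC content.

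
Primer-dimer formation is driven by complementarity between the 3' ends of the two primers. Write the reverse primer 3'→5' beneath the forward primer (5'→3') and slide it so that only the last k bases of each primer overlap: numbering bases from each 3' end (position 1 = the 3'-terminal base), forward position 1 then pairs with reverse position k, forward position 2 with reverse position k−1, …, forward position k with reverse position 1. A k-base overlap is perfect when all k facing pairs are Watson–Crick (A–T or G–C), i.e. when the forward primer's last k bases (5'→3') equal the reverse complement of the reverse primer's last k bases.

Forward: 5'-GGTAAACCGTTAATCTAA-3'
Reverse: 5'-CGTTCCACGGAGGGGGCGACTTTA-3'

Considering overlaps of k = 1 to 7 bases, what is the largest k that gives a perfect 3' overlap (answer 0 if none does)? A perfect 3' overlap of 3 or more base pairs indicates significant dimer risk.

Longest perfect overlap: 3 complementary base pairs; significant dimer risk (threshold 3).

Last 7 bases (5'→3') — forward …AATCTAA, reverse …GACTTTA.
Reverse complement of the reverse primer's last 7 bases: TAAAGTC; its first k bases are the reverse complement of the reverse primer's last k bases, so a perfect k-base overlap needs the forward primer's last k bases to equal them.
Comparing (forward last k vs required): k=1: A vs T ✗; k=2: AA vs TA ✗; k=3: TAA vs TAA ✓; k=4: CTAA vs TAAA ✗; k=5: TCTAA vs TAAAG ✗; k=6: ATCTAA vs TAAAGT ✗; k=7: AATCTAA vs TAAAGTC ✗.
Only k = 3 is perfect, so the longest perfect 3' overlap is 3.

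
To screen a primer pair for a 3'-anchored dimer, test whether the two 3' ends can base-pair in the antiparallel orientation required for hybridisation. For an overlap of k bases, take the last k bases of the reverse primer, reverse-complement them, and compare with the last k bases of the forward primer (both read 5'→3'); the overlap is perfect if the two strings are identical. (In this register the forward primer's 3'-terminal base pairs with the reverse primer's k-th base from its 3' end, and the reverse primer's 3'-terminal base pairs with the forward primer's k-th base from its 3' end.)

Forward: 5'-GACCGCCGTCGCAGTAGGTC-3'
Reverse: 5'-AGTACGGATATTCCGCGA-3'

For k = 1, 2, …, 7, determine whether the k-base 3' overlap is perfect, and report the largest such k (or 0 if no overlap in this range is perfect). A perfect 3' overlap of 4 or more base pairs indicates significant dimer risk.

Longest perfect overlap: 2 complementary base pairs; below the dimer-risk threshold (threshold 4).

Last 7 bases (5'→3') — forward …GTAGGTC, reverse …TCCGCGA.
Reverse complement of the reverse primer's last 7 bases: TCGCGGA; its first k bases are the reverse complement of the reverse primer's last k bases, so a perfect k-base overlap needs the forward primer's last k bases to equal them.
Comparing (forward last k vs required): k=1: C vs T ✗; k=2: TC vs TC ✓; k=3: GTC vs TCG ✗; k=4: GGTC vs TCGC ✗; k=5: AGGTC vs TCGCG ✗; k=6: TAGGTC vs TCGCGG ✗; k=7: GTAGGTC vs TCGCGGA ✗.
Only k = 2 is perfect, so the longest perfect 3' overlap is 2.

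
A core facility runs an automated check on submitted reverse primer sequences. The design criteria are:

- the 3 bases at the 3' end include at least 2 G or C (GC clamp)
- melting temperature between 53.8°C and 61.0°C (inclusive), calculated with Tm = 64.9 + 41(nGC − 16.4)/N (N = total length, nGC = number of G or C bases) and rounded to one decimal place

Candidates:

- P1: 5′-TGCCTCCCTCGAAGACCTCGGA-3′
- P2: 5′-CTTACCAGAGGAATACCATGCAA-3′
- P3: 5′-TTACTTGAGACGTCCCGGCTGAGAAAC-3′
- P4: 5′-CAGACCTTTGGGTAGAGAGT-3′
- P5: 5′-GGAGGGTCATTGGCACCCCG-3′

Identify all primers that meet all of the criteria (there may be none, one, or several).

P1 (22 nt, A=4 T=4 G=5 C=9): 3' end GGA has 2 G/C ✓; Tm = 64.9 + 41·(14 − 16.4)/22 = 60.4°C ✓ — passes.
P2 (23 nt, A=9 T=4 G=4 C=6): 3' end CAA has 1 G/C, need ≥2 ✗; Tm = 64.9 + 41·(10 − 16.4)/23 = 53.5°C, outside 53.8–61.0°C ✗ — fails.
P3 (27 nt, A=7 T=6 G=7 C=7): 3' end AAC has 1 G/C, need ≥2 ✗; Tm = 64.9 + 41·(14 − 16.4)/27 = 61.3°C, outside 53.8–61.0°C ✗ — fails.
P4 (20 nt, A=5 T=5 G=7 C=3): 3' end AGT has 1 G/C, need ≥2 ✗; Tm = 64.9 + 41·(10 − 16.4)/20 = 51.8°C, outside 53.8–61.0°C ✗ — fails.
P5 (20 nt, A=3 T=3 G=8 C=6): 3' end CCG has 3 G/C ✓; Tm = 64.9 + 41·(14 − 16.4)/20 = 60.0°C ✓ — passes.

P1 and P5.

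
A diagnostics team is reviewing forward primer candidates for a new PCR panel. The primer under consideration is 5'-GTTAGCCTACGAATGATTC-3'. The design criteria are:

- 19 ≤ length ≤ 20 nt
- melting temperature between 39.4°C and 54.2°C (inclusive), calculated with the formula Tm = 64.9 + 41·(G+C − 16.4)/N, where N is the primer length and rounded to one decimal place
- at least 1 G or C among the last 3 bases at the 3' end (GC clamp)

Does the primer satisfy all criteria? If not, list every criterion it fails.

Base counts: A=5, T=6, G=4, C=4 (length 19).
length: length 19 ✓
Tm: Tm = 64.9 + 41·(8 − 16.4)/19 = 46.8°C ✓
GC clamp: 3' end TTC has 1 G/C ✓

Meets all criteria.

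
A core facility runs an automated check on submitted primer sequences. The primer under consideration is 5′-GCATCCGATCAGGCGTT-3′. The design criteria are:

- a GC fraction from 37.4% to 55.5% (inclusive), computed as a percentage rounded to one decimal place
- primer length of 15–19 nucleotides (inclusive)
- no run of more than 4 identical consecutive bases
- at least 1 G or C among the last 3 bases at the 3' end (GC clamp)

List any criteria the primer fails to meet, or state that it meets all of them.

Base counts: A=3, T=4, G=5, C=5 (length 17).
GC content: GC 10/17 = 58.8%, outside 37.4–55.5% ✗
length: length 17 ✓
homopolymer run: longest run = 2 ✓
GC clamp: 3' end GTT has 1 G/C ✓

Fails: GC content.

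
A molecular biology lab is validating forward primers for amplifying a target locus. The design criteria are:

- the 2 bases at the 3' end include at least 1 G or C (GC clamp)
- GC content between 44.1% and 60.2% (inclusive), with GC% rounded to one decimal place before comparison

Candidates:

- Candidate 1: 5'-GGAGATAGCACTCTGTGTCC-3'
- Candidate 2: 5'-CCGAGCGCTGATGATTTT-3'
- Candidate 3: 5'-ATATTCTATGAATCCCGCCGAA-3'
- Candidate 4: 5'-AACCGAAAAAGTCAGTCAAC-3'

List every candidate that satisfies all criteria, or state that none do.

Candidate 1 (20 nt, A=4 T=5 G=6 C=5): 3' end CC has 2 G/C ✓; GC 11/20 = 55.0% ✓ — passes.
Candidate 2 (18 nt, A=3 T=6 G=5 C=4): 3' end TT has 0 G/C, need ≥1 ✗; GC 9/18 = 50.0% ✓ — fails.
Candidate 3 (22 nt, A=7 T=6 G=3 C=6): 3' end AA has 0 G/C, need ≥1 ✗; GC 9/22 = 40.9%, outside 44.1–60.2% ✗ — fails.
Candidate 4 (20 nt, A=10 T=2 G=3 C=5): 3' end AC has 1 G/C ✓; GC 8/20 = 40.0%, outside 44.1–60.2% ✗ — fails.

Candidate 1 only.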